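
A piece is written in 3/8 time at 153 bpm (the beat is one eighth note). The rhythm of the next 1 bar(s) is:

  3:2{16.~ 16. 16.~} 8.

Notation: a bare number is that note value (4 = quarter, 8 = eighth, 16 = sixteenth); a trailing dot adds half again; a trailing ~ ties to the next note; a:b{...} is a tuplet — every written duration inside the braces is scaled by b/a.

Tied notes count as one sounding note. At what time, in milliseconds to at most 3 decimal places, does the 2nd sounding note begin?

1. 0.0ms @ 0 + 392.157ms (1)
2. 392.157ms @ 1 + 784.314ms (2)

note 2 onset = 1b = 392.157ms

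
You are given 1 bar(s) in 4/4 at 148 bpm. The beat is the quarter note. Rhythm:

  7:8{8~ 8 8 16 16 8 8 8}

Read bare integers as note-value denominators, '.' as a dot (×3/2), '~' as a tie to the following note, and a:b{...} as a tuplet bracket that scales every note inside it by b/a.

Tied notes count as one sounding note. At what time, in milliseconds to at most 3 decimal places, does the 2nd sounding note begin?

1. 0.0ms @ 0 + 463.32ms (8/7)
2. 463.32ms @ 8/7 + 231.66ms (4/7)
3. 694.981ms @ 12/7 + 115.83ms (2/7)
4. 810.811ms @ 2 + 115.83ms (2/7)
5. 926.641ms @ 16/7 + 231.66ms (4/7)
6. 1158.301ms @ 20/7 + 231.66ms (4/7)
7. 1389.961ms @ 24/7 + 231.66ms (4/7)

note 2 onset = 8/7b = 463.32ms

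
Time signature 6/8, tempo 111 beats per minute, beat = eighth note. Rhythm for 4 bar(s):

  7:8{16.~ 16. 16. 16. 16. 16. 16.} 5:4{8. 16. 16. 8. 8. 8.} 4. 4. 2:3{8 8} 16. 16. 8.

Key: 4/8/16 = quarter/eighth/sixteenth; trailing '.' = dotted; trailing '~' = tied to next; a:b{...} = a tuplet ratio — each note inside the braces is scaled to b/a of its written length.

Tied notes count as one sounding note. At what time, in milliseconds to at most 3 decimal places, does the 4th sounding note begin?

note 4 onset = 24/7b = 1853.282ms

1. 0.0ms @ 0 + 926.641ms (12/7)
2. 926.641ms @ 12/7 + 463.32ms (6/7)
3. 1389.961ms @ 18/7 + 463.32ms (6/7)
4. 1853.282ms @ 24/7 + 463.32ms (6/7)
5. 2316.602ms @ 30/7 + 463.32ms (6/7)
6. 2779.923ms @ 36/7 + 463.32ms (6/7)
7. 3243.243ms @ 6 + 648.649ms (6/5)
8. 3891.892ms @ 36/5 + 324.324ms (3/5)
9. 4216.216ms @ 39/5 + 324.324ms (3/5)
10. 4540.541ms @ 42/5 + 648.649ms (6/5)
11. 5189.189ms @ 48/5 + 648.649ms (6/5)
12. 5837.838ms @ 54/5 + 648.649ms (6/5)
13. 6486.486ms @ 12 + 1621.622ms (3)
14. 8108.108ms @ 15 + 1621.622ms (3)
15. 9729.73ms @ 18 + 810.811ms (3/2)
16. 10540.541ms @ 39/2 + 810.811ms (3/2)
17. 11351.351ms @ 21 + 405.405ms (3/4)
18. 11756.757ms @ 87/4 + 405.405ms (3/4)
19. 12162.162ms @ 45/2 + 810.811ms (3/2)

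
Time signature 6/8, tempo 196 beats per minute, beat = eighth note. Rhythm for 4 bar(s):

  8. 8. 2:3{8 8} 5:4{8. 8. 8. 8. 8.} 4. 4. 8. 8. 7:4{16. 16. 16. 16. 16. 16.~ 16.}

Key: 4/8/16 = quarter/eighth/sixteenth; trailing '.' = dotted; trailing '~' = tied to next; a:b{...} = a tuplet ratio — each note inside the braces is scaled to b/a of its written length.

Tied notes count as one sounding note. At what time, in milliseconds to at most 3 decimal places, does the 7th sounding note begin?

note 7 onset = 42/5b = 2571.429ms

1. 0.0ms @ 0 + 459.184ms (3/2)
2. 459.184ms @ 3/2 + 459.184ms (3/2)
3. 918.367ms @ 3 + 459.184ms (3/2)
4. 1377.551ms @ 9/2 + 459.184ms (3/2)
5. 1836.735ms @ 6 + 367.347ms (6/5)
6. 2204.082ms @ 36/5 + 367.347ms (6/5)
7. 2571.429ms @ 42/5 + 367.347ms (6/5)
8. 2938.776ms @ 48/5 + 367.347ms (6/5)
9. 3306.122ms @ 54/5 + 367.347ms (6/5)
10. 3673.469ms @ 12 + 918.367ms (3)
11. 4591.837ms @ 15 + 918.367ms (3)
12. 5510.204ms @ 18 + 459.184ms (3/2)
13. 5969.388ms @ 39/2 + 459.184ms (3/2)
14. 6428.571ms @ 21 + 131.195ms (3/7)
15. 6559.767ms @ 150/7 + 131.195ms (3/7)
16. 6690.962ms @ 153/7 + 131.195ms (3/7)
17. 6822.157ms @ 156/7 + 131.195ms (3/7)
18. 6953.353ms @ 159/7 + 131.195ms (3/7)
19. 7084.548ms @ 162/7 + 262.391ms (6/7)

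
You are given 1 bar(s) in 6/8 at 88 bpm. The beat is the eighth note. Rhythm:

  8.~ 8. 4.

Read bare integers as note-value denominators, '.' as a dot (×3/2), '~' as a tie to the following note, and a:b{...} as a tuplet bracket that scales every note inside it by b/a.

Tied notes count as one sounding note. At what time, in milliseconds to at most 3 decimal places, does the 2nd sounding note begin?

note 2 onset = 3b = 2045.455ms

1. 0.0ms @ 0 + 2045.455ms (3)
2. 2045.455ms @ 3 + 2045.455ms (3)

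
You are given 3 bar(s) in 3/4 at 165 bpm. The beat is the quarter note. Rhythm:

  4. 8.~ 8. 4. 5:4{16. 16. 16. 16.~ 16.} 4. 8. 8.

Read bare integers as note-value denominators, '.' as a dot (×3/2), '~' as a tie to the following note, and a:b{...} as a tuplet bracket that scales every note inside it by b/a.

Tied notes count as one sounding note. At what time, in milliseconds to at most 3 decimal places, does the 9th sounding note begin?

note 9 onset = 15/2b = 2727.273ms

1. 0.0ms @ 0 + 545.455ms (3/2)
2. 545.455ms @ 3/2 + 545.455ms (3/2)
3. 1090.909ms @ 3 + 545.455ms (3/2)
4. 1636.364ms @ 9/2 + 109.091ms (3/10)
5. 1745.455ms @ 24/5 + 109.091ms (3/10)
6. 1854.545ms @ 51/10 + 109.091ms (3/10)
7. 1963.636ms @ 27/5 + 218.182ms (3/5)
8. 2181.818ms @ 6 + 545.455ms (3/2)
9. 2727.273ms @ 15/2 + 272.727ms (3/4)
10. 3000.0ms @ 33/4 + 272.727ms (3/4)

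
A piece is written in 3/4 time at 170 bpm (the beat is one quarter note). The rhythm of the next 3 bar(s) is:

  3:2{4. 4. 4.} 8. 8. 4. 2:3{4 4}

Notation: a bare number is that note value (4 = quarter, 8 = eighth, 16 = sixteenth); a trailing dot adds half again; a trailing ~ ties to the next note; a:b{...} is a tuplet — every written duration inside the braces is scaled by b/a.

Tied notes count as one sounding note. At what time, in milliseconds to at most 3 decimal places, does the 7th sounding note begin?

note 7 onset = 6b = 2117.647ms

1. 0.0ms @ 0 + 352.941ms (1)
2. 352.941ms @ 1 + 352.941ms (1)
3. 705.882ms @ 2 + 352.941ms (1)
4. 1058.824ms @ 3 + 264.706ms (3/4)
5. 1323.529ms @ 15/4 + 264.706ms (3/4)
6. 1588.235ms @ 9/2 + 529.412ms (3/2)
7. 2117.647ms @ 6 + 529.412ms (3/2)
8. 2647.059ms @ 15/2 + 529.412ms (3/2)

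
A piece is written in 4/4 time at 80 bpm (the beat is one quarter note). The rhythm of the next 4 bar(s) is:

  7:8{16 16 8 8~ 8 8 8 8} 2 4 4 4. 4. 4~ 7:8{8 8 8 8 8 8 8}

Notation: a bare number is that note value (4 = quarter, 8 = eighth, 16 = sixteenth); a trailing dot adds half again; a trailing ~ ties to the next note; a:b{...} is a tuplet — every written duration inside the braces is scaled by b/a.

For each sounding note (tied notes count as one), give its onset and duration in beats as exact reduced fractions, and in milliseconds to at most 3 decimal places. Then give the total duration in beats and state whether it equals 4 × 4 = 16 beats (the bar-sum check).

1) 0.0ms=0b +214.286ms=2/7b
2) 214.286ms=2/7b +214.286ms=2/7b
3) 428.571ms=4/7b +428.571ms=4/7b
4) 857.143ms=8/7b +857.143ms=8/7b
5) 1714.286ms=16/7b +428.571ms=4/7b
6) 2142.857ms=20/7b +428.571ms=4/7b
7) 2571.429ms=24/7b +428.571ms=4/7b
8) 3000.0ms=4b +1500.0ms=2b
9) 4500.0ms=6b +750.0ms=1b
10) 5250.0ms=7b +750.0ms=1b
11) 6000.0ms=8b +1125.0ms=3/2b
12) 7125.0ms=19/2b +1125.0ms=3/2b
13) 8250.0ms=11b +1178.571ms=11/7b
14) 9428.571ms=88/7b +428.571ms=4/7b
15) 9857.143ms=92/7b +428.571ms=4/7b
16) 10285.714ms=96/7b +428.571ms=4/7b
17) 10714.286ms=100/7b +428.571ms=4/7b
18) 11142.857ms=104/7b +428.571ms=4/7b
19) 11571.429ms=108/7b +428.571ms=4/7b
Σ=16b of 16 (80bpm 4/4) — PASS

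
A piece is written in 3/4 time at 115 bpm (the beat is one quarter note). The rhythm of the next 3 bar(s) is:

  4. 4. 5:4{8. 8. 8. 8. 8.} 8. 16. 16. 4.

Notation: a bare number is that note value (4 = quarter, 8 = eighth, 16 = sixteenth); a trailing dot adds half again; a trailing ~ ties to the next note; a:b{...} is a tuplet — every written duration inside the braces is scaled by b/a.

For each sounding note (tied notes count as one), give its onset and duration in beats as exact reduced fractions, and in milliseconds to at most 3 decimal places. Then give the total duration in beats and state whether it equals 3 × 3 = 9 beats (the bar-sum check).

1) 0.0ms=0b +782.609ms=3/2b
2) 782.609ms=3/2b +782.609ms=3/2b
3) 1565.217ms=3b +313.043ms=3/5b
4) 1878.261ms=18/5b +313.043ms=3/5b
5) 2191.304ms=21/5b +313.043ms=3/5b
6) 2504.348ms=24/5b +313.043ms=3/5b
7) 2817.391ms=27/5b +313.043ms=3/5b
8) 3130.435ms=6b +391.304ms=3/4b
9) 3521.739ms=27/4b +195.652ms=3/8b
10) 3717.391ms=57/8b +195.652ms=3/8b
11) 3913.043ms=15/2b +782.609ms=3/2b
Σ=9b of 9 (115bpm 3/4) — PASS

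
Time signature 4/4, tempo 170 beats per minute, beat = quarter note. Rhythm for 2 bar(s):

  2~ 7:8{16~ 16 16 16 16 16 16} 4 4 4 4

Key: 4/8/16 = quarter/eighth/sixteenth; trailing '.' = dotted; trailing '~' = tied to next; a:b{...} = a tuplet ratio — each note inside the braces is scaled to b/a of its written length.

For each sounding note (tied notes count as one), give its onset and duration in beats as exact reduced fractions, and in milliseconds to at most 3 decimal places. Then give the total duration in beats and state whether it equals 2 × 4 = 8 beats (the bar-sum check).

1) 0.0ms=0b +907.563ms=18/7b
2) 907.563ms=18/7b +100.84ms=2/7b
3) 1008.403ms=20/7b +100.84ms=2/7b
4) 1109.244ms=22/7b +100.84ms=2/7b
5) 1210.084ms=24/7b +100.84ms=2/7b
6) 1310.924ms=26/7b +100.84ms=2/7b
7) 1411.765ms=4b +352.941ms=1b
8) 1764.706ms=5b +352.941ms=1b
9) 2117.647ms=6b +352.941ms=1b
10) 2470.588ms=7b +352.941ms=1b
Σ=8b of 8 (170bpm 4/4) — PASS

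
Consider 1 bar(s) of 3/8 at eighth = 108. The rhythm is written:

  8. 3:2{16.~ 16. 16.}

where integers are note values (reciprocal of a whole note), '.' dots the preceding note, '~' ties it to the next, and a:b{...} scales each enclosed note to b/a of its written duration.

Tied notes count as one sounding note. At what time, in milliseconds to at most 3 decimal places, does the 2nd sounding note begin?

note 2 onset = 3/2b = 833.333ms

1. 0.0ms @ 0 + 833.333ms (3/2)
2. 833.333ms @ 3/2 + 555.556ms (1)
3. 1388.889ms @ 5/2 + 277.778ms (1/2)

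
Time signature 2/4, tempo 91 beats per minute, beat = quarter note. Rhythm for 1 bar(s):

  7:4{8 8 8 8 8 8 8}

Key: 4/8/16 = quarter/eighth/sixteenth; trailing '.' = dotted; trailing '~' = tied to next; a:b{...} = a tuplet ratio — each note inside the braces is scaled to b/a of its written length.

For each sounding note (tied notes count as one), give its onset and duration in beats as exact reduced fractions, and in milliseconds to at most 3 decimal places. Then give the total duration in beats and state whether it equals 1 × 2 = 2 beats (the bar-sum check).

1) 0.0ms=0b +188.383ms=2/7b
2) 188.383ms=2/7b +188.383ms=2/7b
3) 376.766ms=4/7b +188.383ms=2/7b
4) 565.149ms=6/7b +188.383ms=2/7b
5) 753.532ms=8/7b +188.383ms=2/7b
6) 941.915ms=10/7b +188.383ms=2/7b
7) 1130.298ms=12/7b +188.383ms=2/7b
Σ=2b of 2 (91bpm 2/4) — PASS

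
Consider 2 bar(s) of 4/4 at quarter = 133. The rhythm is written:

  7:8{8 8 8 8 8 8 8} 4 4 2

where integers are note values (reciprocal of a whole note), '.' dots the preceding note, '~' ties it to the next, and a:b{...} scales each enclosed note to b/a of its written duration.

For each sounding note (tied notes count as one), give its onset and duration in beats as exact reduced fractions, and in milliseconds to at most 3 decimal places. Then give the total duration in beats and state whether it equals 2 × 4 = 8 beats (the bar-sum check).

1) 0.0ms=0b +257.787ms=4/7b
2) 257.787ms=4/7b +257.787ms=4/7b
3) 515.575ms=8/7b +257.787ms=4/7b
4) 773.362ms=12/7b +257.787ms=4/7b
5) 1031.149ms=16/7b +257.787ms=4/7b
6) 1288.937ms=20/7b +257.787ms=4/7b
7) 1546.724ms=24/7b +257.787ms=4/7b
8) 1804.511ms=4b +451.128ms=1b
9) 2255.639ms=5b +451.128ms=1b
10) 2706.767ms=6b +902.256ms=2b
Σ=8b of 8 (133bpm 4/4) — PASS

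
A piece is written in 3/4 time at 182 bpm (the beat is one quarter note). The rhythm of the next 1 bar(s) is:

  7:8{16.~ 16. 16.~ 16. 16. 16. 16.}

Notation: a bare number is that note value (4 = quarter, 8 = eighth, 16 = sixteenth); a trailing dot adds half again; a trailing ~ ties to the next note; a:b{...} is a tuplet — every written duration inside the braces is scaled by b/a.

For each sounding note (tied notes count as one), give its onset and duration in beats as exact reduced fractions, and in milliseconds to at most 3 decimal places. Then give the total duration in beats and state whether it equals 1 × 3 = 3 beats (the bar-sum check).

1) 0.0ms=0b +282.575ms=6/7b
2) 282.575ms=6/7b +282.575ms=6/7b
3) 565.149ms=12/7b +141.287ms=3/7b
4) 706.436ms=15/7b +141.287ms=3/7b
5) 847.724ms=18/7b +141.287ms=3/7b
Σ=3b of 3 (182bpm 3/4) — PASS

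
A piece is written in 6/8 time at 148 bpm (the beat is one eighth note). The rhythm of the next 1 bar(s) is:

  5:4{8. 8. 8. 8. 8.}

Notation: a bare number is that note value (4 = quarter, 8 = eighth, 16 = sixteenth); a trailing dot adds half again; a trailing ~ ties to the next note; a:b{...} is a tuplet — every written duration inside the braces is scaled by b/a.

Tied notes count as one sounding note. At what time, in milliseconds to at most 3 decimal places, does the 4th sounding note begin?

1. 0.0ms @ 0 + 486.486ms (6/5)
2. 486.486ms @ 6/5 + 486.486ms (6/5)
3. 972.973ms @ 12/5 + 486.486ms (6/5)
4. 1459.459ms @ 18/5 + 486.486ms (6/5)
5. 1945.946ms @ 24/5 + 486.486ms (6/5)

note 4 onset = 18/5b = 1459.459ms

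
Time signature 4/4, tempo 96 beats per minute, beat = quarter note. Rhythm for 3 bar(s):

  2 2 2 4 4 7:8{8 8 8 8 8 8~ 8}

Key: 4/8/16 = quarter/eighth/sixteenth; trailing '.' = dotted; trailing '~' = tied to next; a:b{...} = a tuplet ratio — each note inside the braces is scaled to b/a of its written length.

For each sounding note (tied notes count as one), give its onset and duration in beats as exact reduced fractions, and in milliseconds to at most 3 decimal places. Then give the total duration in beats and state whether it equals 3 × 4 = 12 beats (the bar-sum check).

1) 0.0ms=0b +1250.0ms=2b
2) 1250.0ms=2b +1250.0ms=2b
3) 2500.0ms=4b +1250.0ms=2b
4) 3750.0ms=6b +625.0ms=1b
5) 4375.0ms=7b +625.0ms=1b
6) 5000.0ms=8b +357.143ms=4/7b
7) 5357.143ms=60/7b +357.143ms=4/7b
8) 5714.286ms=64/7b +357.143ms=4/7b
9) 6071.429ms=68/7b +357.143ms=4/7b
10) 6428.571ms=72/7b +357.143ms=4/7b
11) 6785.714ms=76/7b +714.286ms=8/7b
Σ=12b of 12 (96bpm 4/4) — PASS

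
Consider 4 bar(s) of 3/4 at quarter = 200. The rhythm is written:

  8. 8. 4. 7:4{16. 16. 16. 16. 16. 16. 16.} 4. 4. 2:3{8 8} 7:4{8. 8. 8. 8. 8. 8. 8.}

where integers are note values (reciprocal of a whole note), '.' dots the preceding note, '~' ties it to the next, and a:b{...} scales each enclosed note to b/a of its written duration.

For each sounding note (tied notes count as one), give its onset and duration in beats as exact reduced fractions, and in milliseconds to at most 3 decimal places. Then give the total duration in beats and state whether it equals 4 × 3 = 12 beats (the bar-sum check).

1) 0.0ms=0b +225.0ms=3/4b
2) 225.0ms=3/4b +225.0ms=3/4b
3) 450.0ms=3/2b +450.0ms=3/2b
4) 900.0ms=3b +64.286ms=3/14b
5) 964.286ms=45/14b +64.286ms=3/14b
6) 1028.571ms=24/7b +64.286ms=3/14b
7) 1092.857ms=51/14b +64.286ms=3/14b
8) 1157.143ms=27/7b +64.286ms=3/14b
9) 1221.429ms=57/14b +64.286ms=3/14b
10) 1285.714ms=30/7b +64.286ms=3/14b
11) 1350.0ms=9/2b +450.0ms=3/2b
12) 1800.0ms=6b +450.0ms=3/2b
13) 2250.0ms=15/2b +225.0ms=3/4b
14) 2475.0ms=33/4b +225.0ms=3/4b
15) 2700.0ms=9b +128.571ms=3/7b
16) 2828.571ms=66/7b +128.571ms=3/7b
17) 2957.143ms=69/7b +128.571ms=3/7b
18) 3085.714ms=72/7b +128.571ms=3/7b
19) 3214.286ms=75/7b +128.571ms=3/7b
20) 3342.857ms=78/7b +128.571ms=3/7b
21) 3471.429ms=81/7b +128.571ms=3/7b
Σ=12b of 12 (200bpm 3/4) — PASS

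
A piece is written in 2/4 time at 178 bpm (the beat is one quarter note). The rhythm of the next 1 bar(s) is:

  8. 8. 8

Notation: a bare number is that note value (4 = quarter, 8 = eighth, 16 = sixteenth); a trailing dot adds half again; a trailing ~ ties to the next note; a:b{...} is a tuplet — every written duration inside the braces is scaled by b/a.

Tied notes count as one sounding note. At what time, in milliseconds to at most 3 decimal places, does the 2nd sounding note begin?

note 2 onset = 3/4b = 252.809ms

1. 0.0ms @ 0 + 252.809ms (3/4)
2. 252.809ms @ 3/4 + 252.809ms (3/4)
3. 505.618ms @ 3/2 + 168.539ms (1/2)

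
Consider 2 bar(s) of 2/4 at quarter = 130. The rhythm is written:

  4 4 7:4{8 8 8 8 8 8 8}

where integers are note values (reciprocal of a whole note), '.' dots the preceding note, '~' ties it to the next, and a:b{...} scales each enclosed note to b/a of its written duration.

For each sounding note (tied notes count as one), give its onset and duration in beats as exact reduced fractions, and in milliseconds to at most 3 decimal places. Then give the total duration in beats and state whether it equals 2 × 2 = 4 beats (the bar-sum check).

1) 0.0ms=0b +461.538ms=1b
2) 461.538ms=1b +461.538ms=1b
3) 923.077ms=2b +131.868ms=2/7b
4) 1054.945ms=16/7b +131.868ms=2/7b
5) 1186.813ms=18/7b +131.868ms=2/7b
6) 1318.681ms=20/7b +131.868ms=2/7b
7) 1450.549ms=22/7b +131.868ms=2/7b
8) 1582.418ms=24/7b +131.868ms=2/7b
9) 1714.286ms=26/7b +131.868ms=2/7b
Σ=4b of 4 (130bpm 2/4) — PASS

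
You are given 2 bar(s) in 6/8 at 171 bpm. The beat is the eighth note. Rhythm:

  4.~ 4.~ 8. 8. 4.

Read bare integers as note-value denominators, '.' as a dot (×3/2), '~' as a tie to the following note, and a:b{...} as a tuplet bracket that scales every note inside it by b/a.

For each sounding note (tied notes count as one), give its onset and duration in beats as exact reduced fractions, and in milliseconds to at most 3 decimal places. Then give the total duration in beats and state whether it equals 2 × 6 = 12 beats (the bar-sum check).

1) 0.0ms=0b +2631.579ms=15/2b
2) 2631.579ms=15/2b +526.316ms=3/2b
3) 3157.895ms=9b +1052.632ms=3b
Σ=12b of 12 (171bpm 6/8) — PASS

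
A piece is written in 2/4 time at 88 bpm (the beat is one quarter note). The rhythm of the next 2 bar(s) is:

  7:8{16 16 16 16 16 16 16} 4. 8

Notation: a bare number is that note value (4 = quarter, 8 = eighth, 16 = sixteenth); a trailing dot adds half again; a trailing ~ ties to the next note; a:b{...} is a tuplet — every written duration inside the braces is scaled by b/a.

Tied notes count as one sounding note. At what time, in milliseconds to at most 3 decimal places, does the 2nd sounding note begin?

1. 0.0ms @ 0 + 194.805ms (2/7)
2. 194.805ms @ 2/7 + 194.805ms (2/7)
3. 389.61ms @ 4/7 + 194.805ms (2/7)
4. 584.416ms @ 6/7 + 194.805ms (2/7)
5. 779.221ms @ 8/7 + 194.805ms (2/7)
6. 974.026ms @ 10/7 + 194.805ms (2/7)
7. 1168.831ms @ 12/7 + 194.805ms (2/7)
8. 1363.636ms @ 2 + 1022.727ms (3/2)
9. 2386.364ms @ 7/2 + 340.909ms (1/2)

note 2 onset = 2/7b = 194.805ms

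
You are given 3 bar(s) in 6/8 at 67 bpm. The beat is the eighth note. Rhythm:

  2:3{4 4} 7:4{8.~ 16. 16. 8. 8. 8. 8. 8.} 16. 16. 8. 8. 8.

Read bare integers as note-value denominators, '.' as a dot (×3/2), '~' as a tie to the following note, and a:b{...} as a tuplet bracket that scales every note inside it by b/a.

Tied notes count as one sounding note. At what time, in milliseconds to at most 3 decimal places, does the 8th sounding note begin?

note 8 onset = 72/7b = 9211.087ms

1. 0.0ms @ 0 + 2686.567ms (3)
2. 2686.567ms @ 3 + 2686.567ms (3)
3. 5373.134ms @ 6 + 1151.386ms (9/7)
4. 6524.52ms @ 51/7 + 383.795ms (3/7)
5. 6908.316ms @ 54/7 + 767.591ms (6/7)
6. 7675.906ms @ 60/7 + 767.591ms (6/7)
7. 8443.497ms @ 66/7 + 767.591ms (6/7)
8. 9211.087ms @ 72/7 + 767.591ms (6/7)
9. 9978.678ms @ 78/7 + 767.591ms (6/7)
10. 10746.269ms @ 12 + 671.642ms (3/4)
11. 11417.91ms @ 51/4 + 671.642ms (3/4)
12. 12089.552ms @ 27/2 + 1343.284ms (3/2)
13. 13432.836ms @ 15 + 1343.284ms (3/2)
14. 14776.119ms @ 33/2 + 1343.284ms (3/2)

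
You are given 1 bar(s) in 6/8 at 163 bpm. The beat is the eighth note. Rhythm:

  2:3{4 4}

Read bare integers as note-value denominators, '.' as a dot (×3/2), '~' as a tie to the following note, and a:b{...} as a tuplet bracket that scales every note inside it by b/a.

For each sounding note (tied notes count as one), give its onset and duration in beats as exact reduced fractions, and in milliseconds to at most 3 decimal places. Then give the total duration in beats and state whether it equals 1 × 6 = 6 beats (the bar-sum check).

1) 0.0ms=0b +1104.294ms=3b
2) 1104.294ms=3b +1104.294ms=3b
Σ=6b of 6 (163bpm 6/8) — PASS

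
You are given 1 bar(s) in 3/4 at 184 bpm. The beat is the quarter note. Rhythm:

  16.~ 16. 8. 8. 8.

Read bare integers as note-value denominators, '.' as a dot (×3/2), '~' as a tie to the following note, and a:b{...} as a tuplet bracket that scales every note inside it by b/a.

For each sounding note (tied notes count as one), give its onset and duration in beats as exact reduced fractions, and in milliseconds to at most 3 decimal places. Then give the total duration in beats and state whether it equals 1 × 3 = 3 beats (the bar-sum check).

1) 0.0ms=0b +244.565ms=3/4b
2) 244.565ms=3/4b +244.565ms=3/4b
3) 489.13ms=3/2b +244.565ms=3/4b
4) 733.696ms=9/4b +244.565ms=3/4b
Σ=3b of 3 (184bpm 3/4) — PASS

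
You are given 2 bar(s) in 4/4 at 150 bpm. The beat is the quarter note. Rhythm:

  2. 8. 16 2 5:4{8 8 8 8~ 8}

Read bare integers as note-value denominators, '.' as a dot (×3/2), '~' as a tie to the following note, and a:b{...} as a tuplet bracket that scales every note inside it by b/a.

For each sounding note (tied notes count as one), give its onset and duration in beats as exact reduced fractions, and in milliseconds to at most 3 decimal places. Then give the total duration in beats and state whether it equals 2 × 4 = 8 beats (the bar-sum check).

1) 0.0ms=0b +1200.0ms=3b
2) 1200.0ms=3b +300.0ms=3/4b
3) 1500.0ms=15/4b +100.0ms=1/4b
4) 1600.0ms=4b +800.0ms=2b
5) 2400.0ms=6b +160.0ms=2/5b
6) 2560.0ms=32/5b +160.0ms=2/5b
7) 2720.0ms=34/5b +160.0ms=2/5b
8) 2880.0ms=36/5b +320.0ms=4/5b
Σ=8b of 8 (150bpm 4/4) — PASS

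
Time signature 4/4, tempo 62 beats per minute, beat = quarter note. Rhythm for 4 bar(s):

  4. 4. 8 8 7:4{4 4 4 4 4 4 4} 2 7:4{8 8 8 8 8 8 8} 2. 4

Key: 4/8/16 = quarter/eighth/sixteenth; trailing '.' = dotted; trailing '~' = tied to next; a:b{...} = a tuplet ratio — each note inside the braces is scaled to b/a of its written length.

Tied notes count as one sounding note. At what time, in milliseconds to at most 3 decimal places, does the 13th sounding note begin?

note 13 onset = 10b = 9677.419ms

1. 0.0ms @ 0 + 1451.613ms (3/2)
2. 1451.613ms @ 3/2 + 1451.613ms (3/2)
3. 2903.226ms @ 3 + 483.871ms (1/2)
4. 3387.097ms @ 7/2 + 483.871ms (1/2)
5. 3870.968ms @ 4 + 552.995ms (4/7)
6. 4423.963ms @ 32/7 + 552.995ms (4/7)
7. 4976.959ms @ 36/7 + 552.995ms (4/7)
8. 5529.954ms @ 40/7 + 552.995ms (4/7)
9. 6082.949ms @ 44/7 + 552.995ms (4/7)
10. 6635.945ms @ 48/7 + 552.995ms (4/7)
11. 7188.94ms @ 52/7 + 552.995ms (4/7)
12. 7741.935ms @ 8 + 1935.484ms (2)
13. 9677.419ms @ 10 + 276.498ms (2/7)
14. 9953.917ms @ 72/7 + 276.498ms (2/7)
15. 10230.415ms @ 74/7 + 276.498ms (2/7)
16. 10506.912ms @ 76/7 + 276.498ms (2/7)
17. 10783.41ms @ 78/7 + 276.498ms (2/7)
18. 11059.908ms @ 80/7 + 276.498ms (2/7)
19. 11336.406ms @ 82/7 + 276.498ms (2/7)
20. 11612.903ms @ 12 + 2903.226ms (3)
21. 14516.129ms @ 15 + 967.742ms (1)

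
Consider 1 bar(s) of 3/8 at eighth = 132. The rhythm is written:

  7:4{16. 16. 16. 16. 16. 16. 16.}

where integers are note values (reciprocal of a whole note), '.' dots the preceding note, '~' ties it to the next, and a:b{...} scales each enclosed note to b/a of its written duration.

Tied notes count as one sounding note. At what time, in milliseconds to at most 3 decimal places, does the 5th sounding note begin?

1. 0.0ms @ 0 + 194.805ms (3/7)
2. 194.805ms @ 3/7 + 194.805ms (3/7)
3. 389.61ms @ 6/7 + 194.805ms (3/7)
4. 584.416ms @ 9/7 + 194.805ms (3/7)
5. 779.221ms @ 12/7 + 194.805ms (3/7)
6. 974.026ms @ 15/7 + 194.805ms (3/7)
7. 1168.831ms @ 18/7 + 194.805ms (3/7)

note 5 onset = 12/7b = 779.221ms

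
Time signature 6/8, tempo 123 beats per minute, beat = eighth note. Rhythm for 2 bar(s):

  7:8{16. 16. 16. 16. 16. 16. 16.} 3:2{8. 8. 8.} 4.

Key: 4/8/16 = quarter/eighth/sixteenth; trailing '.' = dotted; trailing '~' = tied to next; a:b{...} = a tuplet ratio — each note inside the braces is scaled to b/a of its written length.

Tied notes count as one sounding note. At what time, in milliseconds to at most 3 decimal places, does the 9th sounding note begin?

1. 0.0ms @ 0 + 418.118ms (6/7)
2. 418.118ms @ 6/7 + 418.118ms (6/7)
3. 836.237ms @ 12/7 + 418.118ms (6/7)
4. 1254.355ms @ 18/7 + 418.118ms (6/7)
5. 1672.474ms @ 24/7 + 418.118ms (6/7)
6. 2090.592ms @ 30/7 + 418.118ms (6/7)
7. 2508.711ms @ 36/7 + 418.118ms (6/7)
8. 2926.829ms @ 6 + 487.805ms (1)
9. 3414.634ms @ 7 + 487.805ms (1)
10. 3902.439ms @ 8 + 487.805ms (1)
11. 4390.244ms @ 9 + 1463.415ms (3)

note 9 onset = 7b = 3414.634ms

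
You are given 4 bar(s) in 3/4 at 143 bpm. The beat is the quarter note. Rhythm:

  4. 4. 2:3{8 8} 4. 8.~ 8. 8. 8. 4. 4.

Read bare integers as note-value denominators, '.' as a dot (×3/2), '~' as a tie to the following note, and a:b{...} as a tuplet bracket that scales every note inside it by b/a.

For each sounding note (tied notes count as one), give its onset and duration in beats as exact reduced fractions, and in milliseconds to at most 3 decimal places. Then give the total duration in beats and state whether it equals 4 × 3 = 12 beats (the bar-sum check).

1) 0.0ms=0b +629.371ms=3/2b
2) 629.371ms=3/2b +629.371ms=3/2b
3) 1258.741ms=3b +314.685ms=3/4b
4) 1573.427ms=15/4b +314.685ms=3/4b
5) 1888.112ms=9/2b +629.371ms=3/2b
6) 2517.483ms=6b +629.371ms=3/2b
7) 3146.853ms=15/2b +314.685ms=3/4b
8) 3461.538ms=33/4b +314.685ms=3/4b
9) 3776.224ms=9b +629.371ms=3/2b
10) 4405.594ms=21/2b +629.371ms=3/2b
Σ=12b of 12 (143bpm 3/4) — PASS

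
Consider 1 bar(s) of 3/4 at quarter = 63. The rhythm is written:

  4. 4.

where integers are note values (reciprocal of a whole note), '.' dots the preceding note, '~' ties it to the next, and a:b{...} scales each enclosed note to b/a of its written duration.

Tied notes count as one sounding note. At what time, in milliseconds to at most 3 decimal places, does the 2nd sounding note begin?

1. 0.0ms @ 0 + 1428.571ms (3/2)
2. 1428.571ms @ 3/2 + 1428.571ms (3/2)

note 2 onset = 3/2b = 1428.571ms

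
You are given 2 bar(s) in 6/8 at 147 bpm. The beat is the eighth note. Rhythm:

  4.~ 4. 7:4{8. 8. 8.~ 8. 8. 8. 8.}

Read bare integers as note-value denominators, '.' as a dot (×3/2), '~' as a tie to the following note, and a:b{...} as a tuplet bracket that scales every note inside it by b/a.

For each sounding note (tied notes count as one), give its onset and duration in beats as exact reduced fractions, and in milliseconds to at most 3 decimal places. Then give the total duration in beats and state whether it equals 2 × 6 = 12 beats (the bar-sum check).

1) 0.0ms=0b +2448.98ms=6b
2) 2448.98ms=6b +349.854ms=6/7b
3) 2798.834ms=48/7b +349.854ms=6/7b
4) 3148.688ms=54/7b +699.708ms=12/7b
5) 3848.397ms=66/7b +349.854ms=6/7b
6) 4198.251ms=72/7b +349.854ms=6/7b
7) 4548.105ms=78/7b +349.854ms=6/7b
Σ=12b of 12 (147bpm 6/8) — PASS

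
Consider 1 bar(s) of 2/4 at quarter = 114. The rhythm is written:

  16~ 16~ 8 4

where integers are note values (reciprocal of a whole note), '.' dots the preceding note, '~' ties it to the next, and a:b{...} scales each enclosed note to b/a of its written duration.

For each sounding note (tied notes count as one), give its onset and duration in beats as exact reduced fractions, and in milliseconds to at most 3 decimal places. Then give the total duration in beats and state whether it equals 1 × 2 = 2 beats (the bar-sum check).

1) 0.0ms=0b +526.316ms=1b
2) 526.316ms=1b +526.316ms=1b
Σ=2b of 2 (114bpm 2/4) — PASS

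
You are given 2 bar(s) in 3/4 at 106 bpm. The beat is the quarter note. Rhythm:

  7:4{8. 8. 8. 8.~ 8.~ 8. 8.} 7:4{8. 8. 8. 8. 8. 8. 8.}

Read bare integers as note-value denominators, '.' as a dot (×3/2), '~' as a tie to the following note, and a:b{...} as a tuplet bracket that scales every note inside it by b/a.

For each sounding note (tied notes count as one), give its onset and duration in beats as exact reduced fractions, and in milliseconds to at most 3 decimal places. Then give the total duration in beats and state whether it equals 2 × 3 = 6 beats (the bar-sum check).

1) 0.0ms=0b +242.588ms=3/7b
2) 242.588ms=3/7b +242.588ms=3/7b
3) 485.175ms=6/7b +242.588ms=3/7b
4) 727.763ms=9/7b +727.763ms=9/7b
5) 1455.526ms=18/7b +242.588ms=3/7b
6) 1698.113ms=3b +242.588ms=3/7b
7) 1940.701ms=24/7b +242.588ms=3/7b
8) 2183.288ms=27/7b +242.588ms=3/7b
9) 2425.876ms=30/7b +242.588ms=3/7b
10) 2668.464ms=33/7b +242.588ms=3/7b
11) 2911.051ms=36/7b +242.588ms=3/7b
12) 3153.639ms=39/7b +242.588ms=3/7b
Σ=6b of 6 (106bpm 3/4) — PASS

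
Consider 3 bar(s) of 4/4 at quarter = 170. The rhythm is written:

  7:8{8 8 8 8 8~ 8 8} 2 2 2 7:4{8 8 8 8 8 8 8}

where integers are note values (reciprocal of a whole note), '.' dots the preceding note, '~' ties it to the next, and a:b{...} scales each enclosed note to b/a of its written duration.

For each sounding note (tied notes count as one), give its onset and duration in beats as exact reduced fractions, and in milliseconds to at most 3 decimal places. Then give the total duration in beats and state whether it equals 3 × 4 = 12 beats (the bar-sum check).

1) 0.0ms=0b +201.681ms=4/7b
2) 201.681ms=4/7b +201.681ms=4/7b
3) 403.361ms=8/7b +201.681ms=4/7b
4) 605.042ms=12/7b +201.681ms=4/7b
5) 806.723ms=16/7b +403.361ms=8/7b
6) 1210.084ms=24/7b +201.681ms=4/7b
7) 1411.765ms=4b +705.882ms=2b
8) 2117.647ms=6b +705.882ms=2b
9) 2823.529ms=8b +705.882ms=2b
10) 3529.412ms=10b +100.84ms=2/7b
11) 3630.252ms=72/7b +100.84ms=2/7b
12) 3731.092ms=74/7b +100.84ms=2/7b
13) 3831.933ms=76/7b +100.84ms=2/7b
14) 3932.773ms=78/7b +100.84ms=2/7b
15) 4033.613ms=80/7b +100.84ms=2/7b
16) 4134.454ms=82/7b +100.84ms=2/7b
Σ=12b of 12 (170bpm 4/4) — PASS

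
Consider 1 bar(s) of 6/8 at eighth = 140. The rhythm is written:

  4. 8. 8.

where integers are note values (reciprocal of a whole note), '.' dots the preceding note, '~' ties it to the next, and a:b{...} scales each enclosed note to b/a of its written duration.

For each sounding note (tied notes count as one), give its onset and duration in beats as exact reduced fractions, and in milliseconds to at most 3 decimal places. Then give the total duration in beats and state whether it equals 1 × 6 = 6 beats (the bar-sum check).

1) 0.0ms=0b +1285.714ms=3b
2) 1285.714ms=3b +642.857ms=3/2b
3) 1928.571ms=9/2b +642.857ms=3/2b
Σ=6b of 6 (140bpm 6/8) — PASS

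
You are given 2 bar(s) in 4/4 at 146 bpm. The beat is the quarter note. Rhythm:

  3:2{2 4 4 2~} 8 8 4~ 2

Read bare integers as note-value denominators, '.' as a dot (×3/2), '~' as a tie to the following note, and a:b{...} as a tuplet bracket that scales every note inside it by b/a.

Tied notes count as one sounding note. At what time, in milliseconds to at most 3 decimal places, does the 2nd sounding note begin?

note 2 onset = 4/3b = 547.945ms

1. 0.0ms @ 0 + 547.945ms (4/3)
2. 547.945ms @ 4/3 + 273.973ms (2/3)
3. 821.918ms @ 2 + 273.973ms (2/3)
4. 1095.89ms @ 8/3 + 753.425ms (11/6)
5. 1849.315ms @ 9/2 + 205.479ms (1/2)
6. 2054.795ms @ 5 + 1232.877ms (3)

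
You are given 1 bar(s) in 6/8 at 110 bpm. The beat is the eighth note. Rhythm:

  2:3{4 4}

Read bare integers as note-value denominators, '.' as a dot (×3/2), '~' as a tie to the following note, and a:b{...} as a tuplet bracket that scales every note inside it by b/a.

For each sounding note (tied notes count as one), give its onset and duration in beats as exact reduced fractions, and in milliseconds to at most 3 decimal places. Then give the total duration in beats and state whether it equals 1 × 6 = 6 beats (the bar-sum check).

1) 0.0ms=0b +1636.364ms=3b
2) 1636.364ms=3b +1636.364ms=3b
Σ=6b of 6 (110bpm 6/8) — PASS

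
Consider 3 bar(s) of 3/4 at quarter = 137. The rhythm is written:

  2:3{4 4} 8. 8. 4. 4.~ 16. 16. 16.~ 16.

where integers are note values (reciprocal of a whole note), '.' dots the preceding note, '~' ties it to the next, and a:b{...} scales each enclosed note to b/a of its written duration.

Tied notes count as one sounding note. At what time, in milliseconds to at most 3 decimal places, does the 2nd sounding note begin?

1. 0.0ms @ 0 + 656.934ms (3/2)
2. 656.934ms @ 3/2 + 656.934ms (3/2)
3. 1313.869ms @ 3 + 328.467ms (3/4)
4. 1642.336ms @ 15/4 + 328.467ms (3/4)
5. 1970.803ms @ 9/2 + 656.934ms (3/2)
6. 2627.737ms @ 6 + 821.168ms (15/8)
7. 3448.905ms @ 63/8 + 164.234ms (3/8)
8. 3613.139ms @ 33/4 + 328.467ms (3/4)

note 2 onset = 3/2b = 656.934ms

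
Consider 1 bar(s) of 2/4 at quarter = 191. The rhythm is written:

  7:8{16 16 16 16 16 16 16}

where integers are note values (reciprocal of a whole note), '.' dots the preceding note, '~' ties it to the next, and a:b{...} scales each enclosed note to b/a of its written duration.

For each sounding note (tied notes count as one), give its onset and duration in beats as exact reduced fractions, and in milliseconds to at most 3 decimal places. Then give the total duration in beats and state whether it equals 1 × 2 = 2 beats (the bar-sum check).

1) 0.0ms=0b +89.753ms=2/7b
2) 89.753ms=2/7b +89.753ms=2/7b
3) 179.506ms=4/7b +89.753ms=2/7b
4) 269.26ms=6/7b +89.753ms=2/7b
5) 359.013ms=8/7b +89.753ms=2/7b
6) 448.766ms=10/7b +89.753ms=2/7b
7) 538.519ms=12/7b +89.753ms=2/7b
Σ=2b of 2 (191bpm 2/4) — PASS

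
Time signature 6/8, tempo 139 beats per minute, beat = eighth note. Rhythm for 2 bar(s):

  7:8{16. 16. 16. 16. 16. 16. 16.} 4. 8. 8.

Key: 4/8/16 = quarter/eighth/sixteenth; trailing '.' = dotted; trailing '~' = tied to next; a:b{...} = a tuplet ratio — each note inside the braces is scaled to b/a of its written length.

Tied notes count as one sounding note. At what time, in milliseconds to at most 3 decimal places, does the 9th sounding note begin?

1. 0.0ms @ 0 + 369.99ms (6/7)
2. 369.99ms @ 6/7 + 369.99ms (6/7)
3. 739.979ms @ 12/7 + 369.99ms (6/7)
4. 1109.969ms @ 18/7 + 369.99ms (6/7)
5. 1479.959ms @ 24/7 + 369.99ms (6/7)
6. 1849.949ms @ 30/7 + 369.99ms (6/7)
7. 2219.938ms @ 36/7 + 369.99ms (6/7)
8. 2589.928ms @ 6 + 1294.964ms (3)
9. 3884.892ms @ 9 + 647.482ms (3/2)
10. 4532.374ms @ 21/2 + 647.482ms (3/2)

note 9 onset = 9b = 3884.892ms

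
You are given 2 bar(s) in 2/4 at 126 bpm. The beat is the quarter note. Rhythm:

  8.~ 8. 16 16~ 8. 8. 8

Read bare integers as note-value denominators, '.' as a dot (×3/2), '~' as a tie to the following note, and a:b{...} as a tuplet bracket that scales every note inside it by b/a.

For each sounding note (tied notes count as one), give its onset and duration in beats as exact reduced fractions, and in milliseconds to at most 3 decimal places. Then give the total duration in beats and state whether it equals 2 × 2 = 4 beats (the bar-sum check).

1) 0.0ms=0b +714.286ms=3/2b
2) 714.286ms=3/2b +119.048ms=1/4b
3) 833.333ms=7/4b +476.19ms=1b
4) 1309.524ms=11/4b +357.143ms=3/4b
5) 1666.667ms=7/2b +238.095ms=1/2b
Σ=4b of 4 (126bpm 2/4) — PASS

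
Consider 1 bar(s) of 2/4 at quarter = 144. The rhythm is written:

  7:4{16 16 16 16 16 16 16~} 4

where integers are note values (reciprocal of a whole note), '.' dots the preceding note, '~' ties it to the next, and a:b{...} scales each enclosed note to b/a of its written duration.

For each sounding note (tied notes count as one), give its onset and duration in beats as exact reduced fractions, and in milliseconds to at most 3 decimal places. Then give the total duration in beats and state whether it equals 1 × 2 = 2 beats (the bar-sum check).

1) 0.0ms=0b +59.524ms=1/7b
2) 59.524ms=1/7b +59.524ms=1/7b
3) 119.048ms=2/7b +59.524ms=1/7b
4) 178.571ms=3/7b +59.524ms=1/7b
5) 238.095ms=4/7b +59.524ms=1/7b
6) 297.619ms=5/7b +59.524ms=1/7b
7) 357.143ms=6/7b +476.19ms=8/7b
Σ=2b of 2 (144bpm 2/4) — PASS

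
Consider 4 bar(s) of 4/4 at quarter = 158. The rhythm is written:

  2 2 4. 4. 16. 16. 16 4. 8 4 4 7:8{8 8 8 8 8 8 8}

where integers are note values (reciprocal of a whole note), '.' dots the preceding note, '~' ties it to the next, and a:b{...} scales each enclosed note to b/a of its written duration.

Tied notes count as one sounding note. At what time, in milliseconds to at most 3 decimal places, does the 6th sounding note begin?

note 6 onset = 59/8b = 2800.633ms

1. 0.0ms @ 0 + 759.494ms (2)
2. 759.494ms @ 2 + 759.494ms (2)
3. 1518.987ms @ 4 + 569.62ms (3/2)
4. 2088.608ms @ 11/2 + 569.62ms (3/2)
5. 2658.228ms @ 7 + 142.405ms (3/8)
6. 2800.633ms @ 59/8 + 142.405ms (3/8)
7. 2943.038ms @ 31/4 + 94.937ms (1/4)
8. 3037.975ms @ 8 + 569.62ms (3/2)
9. 3607.595ms @ 19/2 + 189.873ms (1/2)
10. 3797.468ms @ 10 + 379.747ms (1)
11. 4177.215ms @ 11 + 379.747ms (1)
12. 4556.962ms @ 12 + 216.998ms (4/7)
13. 4773.96ms @ 88/7 + 216.998ms (4/7)
14. 4990.958ms @ 92/7 + 216.998ms (4/7)
15. 5207.957ms @ 96/7 + 216.998ms (4/7)
16. 5424.955ms @ 100/7 + 216.998ms (4/7)
17. 5641.953ms @ 104/7 + 216.998ms (4/7)
18. 5858.951ms @ 108/7 + 216.998ms (4/7)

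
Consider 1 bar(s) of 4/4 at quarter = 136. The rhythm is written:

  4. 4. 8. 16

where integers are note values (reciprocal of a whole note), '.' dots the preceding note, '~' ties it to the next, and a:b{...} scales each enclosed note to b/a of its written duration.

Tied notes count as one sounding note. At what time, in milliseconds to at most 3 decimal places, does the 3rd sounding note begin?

1. 0.0ms @ 0 + 661.765ms (3/2)
2. 661.765ms @ 3/2 + 661.765ms (3/2)
3. 1323.529ms @ 3 + 330.882ms (3/4)
4. 1654.412ms @ 15/4 + 110.294ms (1/4)

note 3 onset = 3b = 1323.529ms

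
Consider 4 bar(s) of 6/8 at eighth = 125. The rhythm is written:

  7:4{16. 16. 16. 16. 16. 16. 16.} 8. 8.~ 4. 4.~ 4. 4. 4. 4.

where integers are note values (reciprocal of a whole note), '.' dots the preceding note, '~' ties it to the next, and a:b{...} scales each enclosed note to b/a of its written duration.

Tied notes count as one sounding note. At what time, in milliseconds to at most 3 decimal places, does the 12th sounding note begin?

note 12 onset = 18b = 8640.0ms

1. 0.0ms @ 0 + 205.714ms (3/7)
2. 205.714ms @ 3/7 + 205.714ms (3/7)
3. 411.429ms @ 6/7 + 205.714ms (3/7)
4. 617.143ms @ 9/7 + 205.714ms (3/7)
5. 822.857ms @ 12/7 + 205.714ms (3/7)
6. 1028.571ms @ 15/7 + 205.714ms (3/7)
7. 1234.286ms @ 18/7 + 205.714ms (3/7)
8. 1440.0ms @ 3 + 720.0ms (3/2)
9. 2160.0ms @ 9/2 + 2160.0ms (9/2)
10. 4320.0ms @ 9 + 2880.0ms (6)
11. 7200.0ms @ 15 + 1440.0ms (3)
12. 8640.0ms @ 18 + 1440.0ms (3)
13. 10080.0ms @ 21 + 1440.0ms (3)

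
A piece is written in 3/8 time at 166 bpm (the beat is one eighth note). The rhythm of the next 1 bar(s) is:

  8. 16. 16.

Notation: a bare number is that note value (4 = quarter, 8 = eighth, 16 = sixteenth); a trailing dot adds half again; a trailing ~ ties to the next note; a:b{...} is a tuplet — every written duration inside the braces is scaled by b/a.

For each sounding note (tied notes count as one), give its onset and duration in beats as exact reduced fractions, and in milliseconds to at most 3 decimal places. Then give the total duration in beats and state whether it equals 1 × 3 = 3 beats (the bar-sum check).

1) 0.0ms=0b +542.169ms=3/2b
2) 542.169ms=3/2b +271.084ms=3/4b
3) 813.253ms=9/4b +271.084ms=3/4b
Σ=3b of 3 (166bpm 3/8) — PASS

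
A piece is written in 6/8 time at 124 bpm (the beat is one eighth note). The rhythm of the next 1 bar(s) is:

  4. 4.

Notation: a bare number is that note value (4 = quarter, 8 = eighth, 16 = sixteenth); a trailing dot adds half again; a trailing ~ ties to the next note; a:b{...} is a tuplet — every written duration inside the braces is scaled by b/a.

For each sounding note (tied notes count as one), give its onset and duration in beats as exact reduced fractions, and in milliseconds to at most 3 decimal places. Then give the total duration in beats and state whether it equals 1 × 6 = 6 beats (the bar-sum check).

1) 0.0ms=0b +1451.613ms=3b
2) 1451.613ms=3b +1451.613ms=3b
Σ=6b of 6 (124bpm 6/8) — PASS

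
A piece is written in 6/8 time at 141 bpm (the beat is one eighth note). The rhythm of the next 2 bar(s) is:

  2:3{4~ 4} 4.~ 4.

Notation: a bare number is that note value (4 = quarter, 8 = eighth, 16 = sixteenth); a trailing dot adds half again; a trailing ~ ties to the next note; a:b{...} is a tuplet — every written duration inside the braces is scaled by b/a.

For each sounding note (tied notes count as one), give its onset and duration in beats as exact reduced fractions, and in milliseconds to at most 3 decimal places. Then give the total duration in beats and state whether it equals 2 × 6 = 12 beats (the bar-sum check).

1) 0.0ms=0b +2553.191ms=6b
2) 2553.191ms=6b +2553.191ms=6b
Σ=12b of 12 (141bpm 6/8) — PASS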